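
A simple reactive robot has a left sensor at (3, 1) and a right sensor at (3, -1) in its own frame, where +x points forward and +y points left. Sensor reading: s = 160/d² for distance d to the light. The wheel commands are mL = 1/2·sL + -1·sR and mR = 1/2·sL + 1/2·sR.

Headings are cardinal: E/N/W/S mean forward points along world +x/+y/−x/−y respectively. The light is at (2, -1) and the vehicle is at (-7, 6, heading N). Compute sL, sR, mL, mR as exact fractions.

left sensor world pos  = (-8, 9); dL² = 200
right sensor world pos = (-6, 9); dR² = 164
sL = 160/200 = 4/5
sR = 160/164 = 40/41
mL = 1/2·sL + -1·sR = -118/205
mR = 1/2·sL + 1/2·sR = 182/205

4/5 40/41 -118/205 182/205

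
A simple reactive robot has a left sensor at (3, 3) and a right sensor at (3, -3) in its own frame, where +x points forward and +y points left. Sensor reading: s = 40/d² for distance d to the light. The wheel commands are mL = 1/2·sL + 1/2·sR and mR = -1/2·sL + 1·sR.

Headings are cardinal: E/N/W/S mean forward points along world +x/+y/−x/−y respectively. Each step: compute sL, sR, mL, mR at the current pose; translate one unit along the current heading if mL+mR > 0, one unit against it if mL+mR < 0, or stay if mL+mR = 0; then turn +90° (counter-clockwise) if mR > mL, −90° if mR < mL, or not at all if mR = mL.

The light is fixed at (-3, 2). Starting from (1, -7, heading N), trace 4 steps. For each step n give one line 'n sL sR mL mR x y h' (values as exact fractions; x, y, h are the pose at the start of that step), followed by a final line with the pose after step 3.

0 40/37 8/17 488/629 -44/629 1 -7 N
1 20/37 4/17 244/629 -22/629 1 -6 E
2 8/37 8/25 248/925 196/925 2 -6 S
3 10/37 1 47/74 32/37 2 -7 W
final 1 -7 S

n=0: pose=(1,-7,N); sL=40/37, sR=8/17; mL=488/629, mR=-44/629; mL+mR=12/17 → advance +1; mR−mL=-532/629 → turn -1·90°
n=1: pose=(1,-6,E); sL=20/37, sR=4/17; mL=244/629, mR=-22/629; mL+mR=6/17 → advance +1; mR−mL=-266/629 → turn -1·90°
n=2: pose=(2,-6,S); sL=8/37, sR=8/25; mL=248/925, mR=196/925; mL+mR=12/25 → advance +1; mR−mL=-52/925 → turn -1·90°
n=3: pose=(2,-7,W); sL=10/37, sR=1; mL=47/74, mR=32/37; mL+mR=3/2 → advance +1; mR−mL=17/74 → turn +1·90°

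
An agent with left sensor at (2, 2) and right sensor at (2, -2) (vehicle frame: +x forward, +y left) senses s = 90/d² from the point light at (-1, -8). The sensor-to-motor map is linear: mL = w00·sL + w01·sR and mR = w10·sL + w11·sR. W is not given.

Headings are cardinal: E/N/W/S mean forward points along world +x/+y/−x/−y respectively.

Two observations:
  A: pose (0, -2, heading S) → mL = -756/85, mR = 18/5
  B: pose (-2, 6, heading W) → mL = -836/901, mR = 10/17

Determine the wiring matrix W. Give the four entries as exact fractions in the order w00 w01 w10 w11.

-1 -1 1 0

obs A: pose=(0,-2,S) → sL=18/5, sR=90/17, mL=-756/85, mR=18/5
obs B: pose=(-2,6,W) → sL=10/17, sR=18/53, mL=-836/901, mR=10/17
sensor matrix S = [[18/5, 90/17], [10/17, 18/53]]; det S = -144864/76585
solve [mL_A; mL_B] = S·[w00; w01] and [mR_A; mR_B] = S·[w10; w11]:
  w00 = -1, w01 = -1, w10 = 1, w11 = 0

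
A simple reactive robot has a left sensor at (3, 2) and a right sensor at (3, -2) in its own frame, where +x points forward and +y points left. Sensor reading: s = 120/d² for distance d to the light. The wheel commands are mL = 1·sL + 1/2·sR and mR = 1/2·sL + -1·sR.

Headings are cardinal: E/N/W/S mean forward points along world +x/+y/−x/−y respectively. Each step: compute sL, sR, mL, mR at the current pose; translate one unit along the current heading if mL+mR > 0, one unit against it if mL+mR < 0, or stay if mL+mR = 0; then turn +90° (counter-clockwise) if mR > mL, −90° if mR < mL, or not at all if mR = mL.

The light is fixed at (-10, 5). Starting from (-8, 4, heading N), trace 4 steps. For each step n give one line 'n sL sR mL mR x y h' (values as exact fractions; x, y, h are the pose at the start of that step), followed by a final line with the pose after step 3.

n=0: pose=(-8,4,N); sL=30, sR=6; mL=33, mR=9; mL+mR=42 → advance +1; mR−mL=-24 → turn -1·90°
n=1: pose=(-8,5,E); sL=120/29, sR=120/29; mL=180/29, mR=-60/29; mL+mR=120/29 → advance +1; mR−mL=-240/29 → turn -1·90°
n=2: pose=(-7,5,S); sL=60/17, sR=12; mL=162/17, mR=-174/17; mL+mR=-12/17 → advance -1; mR−mL=-336/17 → turn -1·90°
n=3: pose=(-7,6,W); sL=120, sR=40/3; mL=380/3, mR=140/3; mL+mR=520/3 → advance +1; mR−mL=-80 → turn -1·90°

0 30 6 33 9 -8 4 N
1 120/29 120/29 180/29 -60/29 -8 5 E
2 60/17 12 162/17 -174/17 -7 5 S
3 120 40/3 380/3 140/3 -7 6 W
final -8 6 N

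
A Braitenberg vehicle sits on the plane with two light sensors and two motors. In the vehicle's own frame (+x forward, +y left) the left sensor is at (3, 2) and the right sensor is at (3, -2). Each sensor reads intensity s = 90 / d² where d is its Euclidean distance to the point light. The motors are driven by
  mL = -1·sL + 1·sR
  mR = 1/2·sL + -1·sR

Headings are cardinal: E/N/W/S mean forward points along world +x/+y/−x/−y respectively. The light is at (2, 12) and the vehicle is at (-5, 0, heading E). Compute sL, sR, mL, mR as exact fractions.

45/58 45/106 -540/1537 -225/6148

left sensor world pos  = (-2, 2); dL² = 116
right sensor world pos = (-2, -2); dR² = 212
sL = 90/116 = 45/58
sR = 90/212 = 45/106
mL = -1·sL + 1·sR = -540/1537
mR = 1/2·sL + -1·sR = -225/6148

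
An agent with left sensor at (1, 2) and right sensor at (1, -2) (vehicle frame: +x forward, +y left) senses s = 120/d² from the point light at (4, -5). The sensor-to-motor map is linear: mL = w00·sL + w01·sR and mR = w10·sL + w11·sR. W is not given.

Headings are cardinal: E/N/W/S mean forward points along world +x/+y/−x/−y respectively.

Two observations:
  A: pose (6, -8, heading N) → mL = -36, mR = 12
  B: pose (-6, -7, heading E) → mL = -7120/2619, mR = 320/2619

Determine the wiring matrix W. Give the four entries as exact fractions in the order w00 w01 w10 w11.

obs A: pose=(6,-8,N) → sL=30, sR=6, mL=-36, mR=12
obs B: pose=(-6,-7,E) → sL=40/27, sR=120/97, mL=-7120/2619, mR=320/2619
sensor matrix S = [[30, 6], [40/27, 120/97]]; det S = 24640/873
solve [mL_A; mL_B] = S·[w00; w01] and [mR_A; mR_B] = S·[w10; w11]:
  w00 = -1, w01 = -1, w10 = 1/2, w11 = -1/2

-1 -1 1/2 -1/2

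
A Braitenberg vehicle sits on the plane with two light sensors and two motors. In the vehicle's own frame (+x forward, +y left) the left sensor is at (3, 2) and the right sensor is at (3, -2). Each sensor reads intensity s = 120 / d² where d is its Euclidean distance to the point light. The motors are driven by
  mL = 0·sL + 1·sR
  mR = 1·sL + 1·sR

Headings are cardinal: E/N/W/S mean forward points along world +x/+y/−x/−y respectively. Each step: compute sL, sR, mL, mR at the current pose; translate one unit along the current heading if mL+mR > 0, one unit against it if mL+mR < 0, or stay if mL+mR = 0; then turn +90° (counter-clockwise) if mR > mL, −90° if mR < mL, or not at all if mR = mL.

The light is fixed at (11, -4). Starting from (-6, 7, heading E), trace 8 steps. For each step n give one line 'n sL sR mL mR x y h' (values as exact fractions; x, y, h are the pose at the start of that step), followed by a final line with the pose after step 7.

n=0: pose=(-6,7,E); sL=24/73, sR=120/277; mL=120/277, mR=15408/20221; mL+mR=24168/20221 → advance +1; mR−mL=24/73 → turn +1·90°
n=1: pose=(-5,7,N); sL=3/13, sR=15/49; mL=15/49, mR=342/637; mL+mR=537/637 → advance +1; mR−mL=3/13 → turn +1·90°
n=2: pose=(-5,8,W); sL=120/461, sR=120/557; mL=120/557, mR=122160/256777; mL+mR=177480/256777 → advance +1; mR−mL=120/461 → turn +1·90°
n=3: pose=(-6,8,S); sL=20/51, sR=60/221; mL=60/221, mR=440/663; mL+mR=620/663 → advance +1; mR−mL=20/51 → turn +1·90°
n=4: pose=(-6,7,E); sL=24/73, sR=120/277; mL=120/277, mR=15408/20221; mL+mR=24168/20221 → advance +1; mR−mL=24/73 → turn +1·90°
n=5: pose=(-5,7,N); sL=3/13, sR=15/49; mL=15/49, mR=342/637; mL+mR=537/637 → advance +1; mR−mL=3/13 → turn +1·90°
n=6: pose=(-5,8,W); sL=120/461, sR=120/557; mL=120/557, mR=122160/256777; mL+mR=177480/256777 → advance +1; mR−mL=120/461 → turn +1·90°
n=7: pose=(-6,8,S); sL=20/51, sR=60/221; mL=60/221, mR=440/663; mL+mR=620/663 → advance +1; mR−mL=20/51 → turn +1·90°

0 24/73 120/277 120/277 15408/20221 -6 7 E
1 3/13 15/49 15/49 342/637 -5 7 N
2 120/461 120/557 120/557 122160/256777 -5 8 W
3 20/51 60/221 60/221 440/663 -6 8 S
4 24/73 120/277 120/277 15408/20221 -6 7 E
5 3/13 15/49 15/49 342/637 -5 7 N
6 120/461 120/557 120/557 122160/256777 -5 8 W
7 20/51 60/221 60/221 440/663 -6 8 S
final -6 7 E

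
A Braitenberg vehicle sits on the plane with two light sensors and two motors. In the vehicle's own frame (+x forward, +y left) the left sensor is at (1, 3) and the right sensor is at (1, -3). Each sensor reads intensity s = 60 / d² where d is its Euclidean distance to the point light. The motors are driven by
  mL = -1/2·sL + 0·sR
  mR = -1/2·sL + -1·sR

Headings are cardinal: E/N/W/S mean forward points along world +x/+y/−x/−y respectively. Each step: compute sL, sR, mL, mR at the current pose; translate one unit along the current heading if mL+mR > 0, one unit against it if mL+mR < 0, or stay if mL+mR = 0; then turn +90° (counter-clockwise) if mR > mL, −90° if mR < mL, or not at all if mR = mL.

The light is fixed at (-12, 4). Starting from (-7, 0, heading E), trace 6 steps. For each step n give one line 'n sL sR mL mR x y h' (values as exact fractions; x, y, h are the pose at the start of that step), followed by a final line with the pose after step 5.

0 60/37 12/17 -30/37 -954/629 -7 0 E
1 30/37 30/13 -15/37 -1305/481 -8 0 S
2 4/3 20/3 -2/3 -22/3 -8 1 W
3 15/2 15/17 -15/4 -315/68 -7 1 N
4 60/37 12/17 -30/37 -954/629 -7 0 E
5 30/37 30/13 -15/37 -1305/481 -8 0 S
final -8 1 W

n=0: pose=(-7,0,E); sL=60/37, sR=12/17; mL=-30/37, mR=-954/629; mL+mR=-1464/629 → advance -1; mR−mL=-12/17 → turn -1·90°
n=1: pose=(-8,0,S); sL=30/37, sR=30/13; mL=-15/37, mR=-1305/481; mL+mR=-1500/481 → advance -1; mR−mL=-30/13 → turn -1·90°
n=2: pose=(-8,1,W); sL=4/3, sR=20/3; mL=-2/3, mR=-22/3; mL+mR=-8 → advance -1; mR−mL=-20/3 → turn -1·90°
n=3: pose=(-7,1,N); sL=15/2, sR=15/17; mL=-15/4, mR=-315/68; mL+mR=-285/34 → advance -1; mR−mL=-15/17 → turn -1·90°
n=4: pose=(-7,0,E); sL=60/37, sR=12/17; mL=-30/37, mR=-954/629; mL+mR=-1464/629 → advance -1; mR−mL=-12/17 → turn -1·90°
n=5: pose=(-8,0,S); sL=30/37, sR=30/13; mL=-15/37, mR=-1305/481; mL+mR=-1500/481 → advance -1; mR−mL=-30/13 → turn -1·90°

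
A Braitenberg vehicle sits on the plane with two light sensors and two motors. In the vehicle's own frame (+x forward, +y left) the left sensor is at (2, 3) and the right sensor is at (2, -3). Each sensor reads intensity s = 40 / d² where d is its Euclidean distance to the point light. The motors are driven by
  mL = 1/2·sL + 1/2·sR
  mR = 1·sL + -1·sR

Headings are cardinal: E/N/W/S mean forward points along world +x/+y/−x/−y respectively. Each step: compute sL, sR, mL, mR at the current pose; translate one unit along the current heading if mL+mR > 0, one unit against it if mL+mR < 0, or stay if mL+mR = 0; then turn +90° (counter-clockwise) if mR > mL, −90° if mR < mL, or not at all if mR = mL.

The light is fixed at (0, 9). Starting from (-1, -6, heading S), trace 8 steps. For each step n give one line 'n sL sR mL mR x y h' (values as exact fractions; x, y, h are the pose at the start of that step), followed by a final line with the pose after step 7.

n=0: pose=(-1,-6,S); sL=40/293, sR=8/61; mL=2392/17873, mR=96/17873; mL+mR=2488/17873 → advance +1; mR−mL=-2296/17873 → turn -1·90°
n=1: pose=(-1,-7,W); sL=4/37, sR=20/89; mL=548/3293, mR=-384/3293; mL+mR=164/3293 → advance +1; mR−mL=-932/3293 → turn -1·90°
n=2: pose=(-2,-7,N); sL=40/221, sR=40/197; mL=8360/43537, mR=-960/43537; mL+mR=7400/43537 → advance +1; mR−mL=-9320/43537 → turn -1·90°
n=3: pose=(-2,-6,E); sL=5/18, sR=10/81; mL=65/324, mR=25/162; mL+mR=115/324 → advance +1; mR−mL=-5/108 → turn -1·90°
n=4: pose=(-1,-6,S); sL=40/293, sR=8/61; mL=2392/17873, mR=96/17873; mL+mR=2488/17873 → advance +1; mR−mL=-2296/17873 → turn -1·90°
n=5: pose=(-1,-7,W); sL=4/37, sR=20/89; mL=548/3293, mR=-384/3293; mL+mR=164/3293 → advance +1; mR−mL=-932/3293 → turn -1·90°
n=6: pose=(-2,-7,N); sL=40/221, sR=40/197; mL=8360/43537, mR=-960/43537; mL+mR=7400/43537 → advance +1; mR−mL=-9320/43537 → turn -1·90°
n=7: pose=(-2,-6,E); sL=5/18, sR=10/81; mL=65/324, mR=25/162; mL+mR=115/324 → advance +1; mR−mL=-5/108 → turn -1·90°

0 40/293 8/61 2392/17873 96/17873 -1 -6 S
1 4/37 20/89 548/3293 -384/3293 -1 -7 W
2 40/221 40/197 8360/43537 -960/43537 -2 -7 N
3 5/18 10/81 65/324 25/162 -2 -6 E
4 40/293 8/61 2392/17873 96/17873 -1 -6 S
5 4/37 20/89 548/3293 -384/3293 -1 -7 W
6 40/221 40/197 8360/43537 -960/43537 -2 -7 N
7 5/18 10/81 65/324 25/162 -2 -6 E
final -1 -6 S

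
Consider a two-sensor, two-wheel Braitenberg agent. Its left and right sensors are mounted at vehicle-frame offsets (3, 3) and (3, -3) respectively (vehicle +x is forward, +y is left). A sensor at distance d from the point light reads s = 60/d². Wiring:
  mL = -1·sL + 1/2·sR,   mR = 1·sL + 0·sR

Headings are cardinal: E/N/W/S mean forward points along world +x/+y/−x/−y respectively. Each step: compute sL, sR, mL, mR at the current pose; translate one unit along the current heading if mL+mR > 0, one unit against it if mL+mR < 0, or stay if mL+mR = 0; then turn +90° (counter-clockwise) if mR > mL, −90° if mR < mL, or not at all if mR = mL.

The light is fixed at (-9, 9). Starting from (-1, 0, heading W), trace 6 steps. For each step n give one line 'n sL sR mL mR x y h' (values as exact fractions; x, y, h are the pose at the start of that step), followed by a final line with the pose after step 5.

n=0: pose=(-1,0,W); sL=60/169, sR=60/61; mL=1410/10309, mR=60/169; mL+mR=30/61 → advance +1; mR−mL=2250/10309 → turn +1·90°
n=1: pose=(-2,0,S); sL=15/61, sR=3/8; mL=-57/976, mR=15/61; mL+mR=3/16 → advance +1; mR−mL=297/976 → turn +1·90°
n=2: pose=(-2,-1,E); sL=60/149, sR=60/269; mL=-11670/40081, mR=60/149; mL+mR=30/269 → advance +1; mR−mL=27810/40081 → turn +1·90°
n=3: pose=(-1,-1,N); sL=30/37, sR=6/17; mL=-399/629, mR=30/37; mL+mR=3/17 → advance +1; mR−mL=909/629 → turn +1·90°
n=4: pose=(-1,0,W); sL=60/169, sR=60/61; mL=1410/10309, mR=60/169; mL+mR=30/61 → advance +1; mR−mL=2250/10309 → turn +1·90°
n=5: pose=(-2,0,S); sL=15/61, sR=3/8; mL=-57/976, mR=15/61; mL+mR=3/16 → advance +1; mR−mL=297/976 → turn +1·90°

0 60/169 60/61 1410/10309 60/169 -1 0 W
1 15/61 3/8 -57/976 15/61 -2 0 S
2 60/149 60/269 -11670/40081 60/149 -2 -1 E
3 30/37 6/17 -399/629 30/37 -1 -1 N
4 60/169 60/61 1410/10309 60/169 -1 0 W
5 15/61 3/8 -57/976 15/61 -2 0 S
final -2 -1 E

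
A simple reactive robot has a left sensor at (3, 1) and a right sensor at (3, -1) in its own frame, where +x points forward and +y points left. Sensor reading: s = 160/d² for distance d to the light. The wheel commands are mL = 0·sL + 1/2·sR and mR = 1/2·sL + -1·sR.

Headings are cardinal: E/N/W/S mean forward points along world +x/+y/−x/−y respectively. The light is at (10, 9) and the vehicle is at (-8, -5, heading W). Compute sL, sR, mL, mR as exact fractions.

left sensor world pos  = (-11, -6); dL² = 666
right sensor world pos = (-11, -4); dR² = 610
sL = 160/666 = 80/333
sR = 160/610 = 16/61
mL = 0·sL + 1/2·sR = 8/61
mR = 1/2·sL + -1·sR = -2888/20313

80/333 16/61 8/61 -2888/20313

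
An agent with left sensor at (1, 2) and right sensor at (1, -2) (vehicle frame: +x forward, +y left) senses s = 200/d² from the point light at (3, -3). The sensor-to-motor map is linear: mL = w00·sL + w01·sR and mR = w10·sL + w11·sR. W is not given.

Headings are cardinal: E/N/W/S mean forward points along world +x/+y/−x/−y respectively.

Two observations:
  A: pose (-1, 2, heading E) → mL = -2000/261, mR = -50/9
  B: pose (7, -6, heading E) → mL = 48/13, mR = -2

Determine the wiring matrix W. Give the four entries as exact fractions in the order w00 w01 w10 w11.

1 -1 0 -1/2

obs A: pose=(-1,2,E) → sL=100/29, sR=100/9, mL=-2000/261, mR=-50/9
obs B: pose=(7,-6,E) → sL=100/13, sR=4, mL=48/13, mR=-2
sensor matrix S = [[100/29, 100/9], [100/13, 4]]; det S = -243200/3393
solve [mL_A; mL_B] = S·[w00; w01] and [mR_A; mR_B] = S·[w10; w11]:
  w00 = 1, w01 = -1, w10 = 0, w11 = -1/2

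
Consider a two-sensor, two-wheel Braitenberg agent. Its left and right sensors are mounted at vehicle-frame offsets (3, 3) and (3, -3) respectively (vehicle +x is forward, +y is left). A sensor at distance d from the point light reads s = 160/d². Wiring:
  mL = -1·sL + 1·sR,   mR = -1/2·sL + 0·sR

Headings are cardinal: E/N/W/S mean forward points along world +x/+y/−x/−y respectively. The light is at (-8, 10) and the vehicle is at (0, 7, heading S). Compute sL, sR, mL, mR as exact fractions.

left sensor world pos  = (3, 4); dL² = 157
right sensor world pos = (-3, 4); dR² = 61
sL = 160/157 = 160/157
sR = 160/61 = 160/61
mL = -1·sL + 1·sR = 15360/9577
mR = -1/2·sL + 0·sR = -80/157

160/157 160/61 15360/9577 -80/157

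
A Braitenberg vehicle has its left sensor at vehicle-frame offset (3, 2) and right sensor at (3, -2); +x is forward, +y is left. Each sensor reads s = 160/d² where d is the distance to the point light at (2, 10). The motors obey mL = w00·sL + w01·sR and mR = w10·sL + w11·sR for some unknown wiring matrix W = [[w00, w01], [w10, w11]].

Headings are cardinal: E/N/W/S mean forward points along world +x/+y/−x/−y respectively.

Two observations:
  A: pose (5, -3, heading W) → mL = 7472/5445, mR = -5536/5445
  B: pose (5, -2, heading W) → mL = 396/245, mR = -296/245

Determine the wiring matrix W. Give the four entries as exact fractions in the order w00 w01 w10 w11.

1 1/2 -1/2 -1/2

obs A: pose=(5,-3,W) → sL=32/45, sR=160/121, mL=7472/5445, mR=-5536/5445
obs B: pose=(5,-2,W) → sL=40/49, sR=8/5, mL=396/245, mR=-296/245
sensor matrix S = [[32/45, 160/121], [40/49, 8/5]]; det S = 77824/1334025
solve [mL_A; mL_B] = S·[w00; w01] and [mR_A; mR_B] = S·[w10; w11]:
  w00 = 1, w01 = 1/2, w10 = -1/2, w11 = -1/2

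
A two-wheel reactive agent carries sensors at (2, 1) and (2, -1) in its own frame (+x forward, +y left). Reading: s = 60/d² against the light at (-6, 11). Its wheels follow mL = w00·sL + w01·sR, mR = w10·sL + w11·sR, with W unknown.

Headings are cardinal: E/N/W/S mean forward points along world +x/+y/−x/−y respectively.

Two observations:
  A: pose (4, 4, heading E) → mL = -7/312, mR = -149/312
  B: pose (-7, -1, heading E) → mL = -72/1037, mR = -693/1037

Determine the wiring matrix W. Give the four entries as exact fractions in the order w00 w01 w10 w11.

-1/2 1/2 -1 -1/2

obs A: pose=(4,4,E) → sL=1/3, sR=15/52, mL=-7/312, mR=-149/312
obs B: pose=(-7,-1,E) → sL=30/61, sR=6/17, mL=-72/1037, mR=-693/1037
sensor matrix S = [[1/3, 15/52], [30/61, 6/17]]; det S = -653/26962
solve [mL_A; mL_B] = S·[w00; w01] and [mR_A; mR_B] = S·[w10; w11]:
  w00 = -1/2, w01 = 1/2, w10 = -1, w11 = -1/2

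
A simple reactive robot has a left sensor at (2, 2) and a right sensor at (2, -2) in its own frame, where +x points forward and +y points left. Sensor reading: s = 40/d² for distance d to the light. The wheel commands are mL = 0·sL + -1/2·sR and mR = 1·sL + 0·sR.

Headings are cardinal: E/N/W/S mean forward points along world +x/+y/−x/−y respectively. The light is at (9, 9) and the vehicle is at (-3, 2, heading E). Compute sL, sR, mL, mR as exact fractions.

left sensor world pos  = (-1, 4); dL² = 125
right sensor world pos = (-1, 0); dR² = 181
sL = 40/125 = 8/25
sR = 40/181 = 40/181
mL = 0·sL + -1/2·sR = -20/181
mR = 1·sL + 0·sR = 8/25

8/25 40/181 -20/181 8/25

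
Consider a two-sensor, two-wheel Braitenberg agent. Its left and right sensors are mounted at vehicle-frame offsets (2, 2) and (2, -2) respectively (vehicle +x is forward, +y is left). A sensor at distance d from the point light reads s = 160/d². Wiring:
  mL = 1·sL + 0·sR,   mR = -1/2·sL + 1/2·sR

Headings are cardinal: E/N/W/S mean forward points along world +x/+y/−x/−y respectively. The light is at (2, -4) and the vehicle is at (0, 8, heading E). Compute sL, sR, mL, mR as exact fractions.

40/49 8/5 40/49 96/245

left sensor world pos  = (2, 10); dL² = 196
right sensor world pos = (2, 6); dR² = 100
sL = 160/196 = 40/49
sR = 160/100 = 8/5
mL = 1·sL + 0·sR = 40/49
mR = -1/2·sL + 1/2·sR = 96/245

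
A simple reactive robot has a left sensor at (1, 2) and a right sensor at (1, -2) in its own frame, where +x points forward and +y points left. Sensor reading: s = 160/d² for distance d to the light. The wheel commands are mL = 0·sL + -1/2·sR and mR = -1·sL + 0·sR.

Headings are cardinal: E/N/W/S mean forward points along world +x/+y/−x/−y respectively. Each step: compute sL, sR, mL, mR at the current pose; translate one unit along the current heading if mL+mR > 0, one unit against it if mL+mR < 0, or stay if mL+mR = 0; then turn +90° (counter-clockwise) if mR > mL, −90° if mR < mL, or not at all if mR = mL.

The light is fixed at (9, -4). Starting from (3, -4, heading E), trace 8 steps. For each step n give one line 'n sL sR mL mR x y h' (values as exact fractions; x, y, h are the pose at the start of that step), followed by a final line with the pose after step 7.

0 160/29 160/29 -80/29 -160/29 3 -4 E
1 80/13 80/41 -40/41 -80/13 2 -4 S
2 32/13 160/73 -80/73 -32/13 2 -3 W
3 40/17 8 -4 -40/17 3 -3 N
4 160/53 160/53 -80/53 -160/53 3 -4 W
5 16/5 16 -8 -16/5 4 -4 N
6 32/9 160/37 -80/37 -32/9 4 -5 W
7 40/9 40 -20 -40/9 5 -5 N
final 5 -6 W

n=0: pose=(3,-4,E); sL=160/29, sR=160/29; mL=-80/29, mR=-160/29; mL+mR=-240/29 → advance -1; mR−mL=-80/29 → turn -1·90°
n=1: pose=(2,-4,S); sL=80/13, sR=80/41; mL=-40/41, mR=-80/13; mL+mR=-3800/533 → advance -1; mR−mL=-2760/533 → turn -1·90°
n=2: pose=(2,-3,W); sL=32/13, sR=160/73; mL=-80/73, mR=-32/13; mL+mR=-3376/949 → advance -1; mR−mL=-1296/949 → turn -1·90°
n=3: pose=(3,-3,N); sL=40/17, sR=8; mL=-4, mR=-40/17; mL+mR=-108/17 → advance -1; mR−mL=28/17 → turn +1·90°
n=4: pose=(3,-4,W); sL=160/53, sR=160/53; mL=-80/53, mR=-160/53; mL+mR=-240/53 → advance -1; mR−mL=-80/53 → turn -1·90°
n=5: pose=(4,-4,N); sL=16/5, sR=16; mL=-8, mR=-16/5; mL+mR=-56/5 → advance -1; mR−mL=24/5 → turn +1·90°
n=6: pose=(4,-5,W); sL=32/9, sR=160/37; mL=-80/37, mR=-32/9; mL+mR=-1904/333 → advance -1; mR−mL=-464/333 → turn -1·90°
n=7: pose=(5,-5,N); sL=40/9, sR=40; mL=-20, mR=-40/9; mL+mR=-220/9 → advance -1; mR−mL=140/9 → turn +1·90°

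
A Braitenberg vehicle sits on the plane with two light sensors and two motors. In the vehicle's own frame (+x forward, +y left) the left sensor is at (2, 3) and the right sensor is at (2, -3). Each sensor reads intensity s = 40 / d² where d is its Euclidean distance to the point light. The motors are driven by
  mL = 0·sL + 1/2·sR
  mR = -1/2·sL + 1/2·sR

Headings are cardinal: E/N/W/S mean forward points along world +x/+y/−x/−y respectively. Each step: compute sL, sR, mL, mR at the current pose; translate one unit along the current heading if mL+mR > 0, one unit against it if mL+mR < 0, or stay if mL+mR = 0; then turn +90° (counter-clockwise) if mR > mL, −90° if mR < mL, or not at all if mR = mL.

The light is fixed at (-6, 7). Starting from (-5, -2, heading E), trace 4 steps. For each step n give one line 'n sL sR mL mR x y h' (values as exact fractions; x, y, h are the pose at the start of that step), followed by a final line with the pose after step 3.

n=0: pose=(-5,-2,E); sL=8/9, sR=40/153; mL=20/153, mR=-16/51; mL+mR=-28/153 → advance -1; mR−mL=-4/9 → turn -1·90°
n=1: pose=(-6,-2,S); sL=4/13, sR=4/13; mL=2/13, mR=0; mL+mR=2/13 → advance +1; mR−mL=-2/13 → turn -1·90°
n=2: pose=(-6,-3,W); sL=40/173, sR=40/53; mL=20/53, mR=2400/9169; mL+mR=5860/9169 → advance +1; mR−mL=-20/173 → turn -1·90°
n=3: pose=(-7,-3,N); sL=1/2, sR=10/17; mL=5/17, mR=3/68; mL+mR=23/68 → advance +1; mR−mL=-1/4 → turn -1·90°

0 8/9 40/153 20/153 -16/51 -5 -2 E
1 4/13 4/13 2/13 0 -6 -2 S
2 40/173 40/53 20/53 2400/9169 -6 -3 W
3 1/2 10/17 5/17 3/68 -7 -3 N
final -7 -2 E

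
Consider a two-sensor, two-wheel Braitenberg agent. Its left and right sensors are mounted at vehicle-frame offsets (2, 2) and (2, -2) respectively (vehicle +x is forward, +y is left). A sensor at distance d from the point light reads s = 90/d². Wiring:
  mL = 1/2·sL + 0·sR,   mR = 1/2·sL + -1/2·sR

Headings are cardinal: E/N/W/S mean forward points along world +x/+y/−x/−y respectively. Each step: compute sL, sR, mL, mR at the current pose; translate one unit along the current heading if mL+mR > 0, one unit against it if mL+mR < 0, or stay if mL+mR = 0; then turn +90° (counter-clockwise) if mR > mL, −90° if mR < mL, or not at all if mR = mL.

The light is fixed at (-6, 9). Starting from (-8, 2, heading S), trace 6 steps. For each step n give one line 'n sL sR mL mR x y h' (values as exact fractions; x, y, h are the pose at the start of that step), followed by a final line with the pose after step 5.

0 10/9 90/97 5/9 80/873 -8 2 S
1 45/58 45/26 45/116 -180/377 -8 1 W
2 2 90/37 1 -8/37 -7 1 N
3 45/13 45/41 45/26 630/533 -7 2 E
4 18/17 18/17 9/17 0 -6 2 S
5 45/52 9/4 45/104 -9/13 -6 1 W
final -5 1 N

n=0: pose=(-8,2,S); sL=10/9, sR=90/97; mL=5/9, mR=80/873; mL+mR=565/873 → advance +1; mR−mL=-45/97 → turn -1·90°
n=1: pose=(-8,1,W); sL=45/58, sR=45/26; mL=45/116, mR=-180/377; mL+mR=-135/1508 → advance -1; mR−mL=-45/52 → turn -1·90°
n=2: pose=(-7,1,N); sL=2, sR=90/37; mL=1, mR=-8/37; mL+mR=29/37 → advance +1; mR−mL=-45/37 → turn -1·90°
n=3: pose=(-7,2,E); sL=45/13, sR=45/41; mL=45/26, mR=630/533; mL+mR=3105/1066 → advance +1; mR−mL=-45/82 → turn -1·90°
n=4: pose=(-6,2,S); sL=18/17, sR=18/17; mL=9/17, mR=0; mL+mR=9/17 → advance +1; mR−mL=-9/17 → turn -1·90°
n=5: pose=(-6,1,W); sL=45/52, sR=9/4; mL=45/104, mR=-9/13; mL+mR=-27/104 → advance -1; mR−mL=-9/8 → turn -1·90°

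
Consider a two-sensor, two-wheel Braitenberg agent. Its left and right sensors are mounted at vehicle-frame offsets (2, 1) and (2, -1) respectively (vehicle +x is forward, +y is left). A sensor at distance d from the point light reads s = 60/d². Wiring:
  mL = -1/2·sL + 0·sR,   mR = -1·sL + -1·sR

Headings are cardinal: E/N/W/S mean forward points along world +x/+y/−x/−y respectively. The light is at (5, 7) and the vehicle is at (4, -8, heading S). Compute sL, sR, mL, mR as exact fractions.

left sensor world pos  = (5, -10); dL² = 289
right sensor world pos = (3, -10); dR² = 293
sL = 60/289 = 60/289
sR = 60/293 = 60/293
mL = -1/2·sL + 0·sR = -30/289
mR = -1·sL + -1·sR = -34920/84677

60/289 60/293 -30/289 -34920/84677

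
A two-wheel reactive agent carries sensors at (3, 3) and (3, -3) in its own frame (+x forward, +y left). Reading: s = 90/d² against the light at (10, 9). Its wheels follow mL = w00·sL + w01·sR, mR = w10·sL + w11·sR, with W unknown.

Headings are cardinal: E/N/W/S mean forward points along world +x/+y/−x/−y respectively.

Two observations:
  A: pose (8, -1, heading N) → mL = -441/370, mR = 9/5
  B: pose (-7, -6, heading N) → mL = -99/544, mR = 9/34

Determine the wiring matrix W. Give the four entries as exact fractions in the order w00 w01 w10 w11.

1/2 -1 0 1

obs A: pose=(8,-1,N) → sL=45/37, sR=9/5, mL=-441/370, mR=9/5
obs B: pose=(-7,-6,N) → sL=45/272, sR=9/34, mL=-99/544, mR=9/34
sensor matrix S = [[45/37, 9/5], [45/272, 9/34]]; det S = 243/10064
solve [mL_A; mL_B] = S·[w00; w01] and [mR_A; mR_B] = S·[w10; w11]:
  w00 = 1/2, w01 = -1, w10 = 0, w11 = 1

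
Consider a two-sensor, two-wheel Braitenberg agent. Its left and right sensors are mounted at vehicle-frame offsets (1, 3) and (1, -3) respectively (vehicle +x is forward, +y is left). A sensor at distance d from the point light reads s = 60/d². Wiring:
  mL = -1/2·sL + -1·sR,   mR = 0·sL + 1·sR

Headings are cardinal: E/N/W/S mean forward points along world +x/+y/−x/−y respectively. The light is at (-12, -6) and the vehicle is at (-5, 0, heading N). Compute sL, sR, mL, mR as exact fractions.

left sensor world pos  = (-8, 1); dL² = 65
right sensor world pos = (-2, 1); dR² = 149
sL = 60/65 = 12/13
sR = 60/149 = 60/149
mL = -1/2·sL + -1·sR = -1674/1937
mR = 0·sL + 1·sR = 60/149

12/13 60/149 -1674/1937 60/149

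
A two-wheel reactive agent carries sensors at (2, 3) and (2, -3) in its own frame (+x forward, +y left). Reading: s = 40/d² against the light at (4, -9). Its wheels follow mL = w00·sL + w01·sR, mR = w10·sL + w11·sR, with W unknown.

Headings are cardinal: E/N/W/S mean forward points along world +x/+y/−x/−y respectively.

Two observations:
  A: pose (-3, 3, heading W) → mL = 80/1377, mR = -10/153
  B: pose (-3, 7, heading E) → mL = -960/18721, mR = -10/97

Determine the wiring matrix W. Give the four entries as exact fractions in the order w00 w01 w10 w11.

1/2 -1/2 0 -1/2

obs A: pose=(-3,3,W) → sL=20/81, sR=20/153, mL=80/1377, mR=-10/153
obs B: pose=(-3,7,E) → sL=20/193, sR=20/97, mL=-960/18721, mR=-10/97
sensor matrix S = [[20/81, 20/153], [20/193, 20/97]]; det S = 963200/25778817
solve [mL_A; mL_B] = S·[w00; w01] and [mR_A; mR_B] = S·[w10; w11]:
  w00 = 1/2, w01 = -1/2, w10 = 0, w11 = -1/2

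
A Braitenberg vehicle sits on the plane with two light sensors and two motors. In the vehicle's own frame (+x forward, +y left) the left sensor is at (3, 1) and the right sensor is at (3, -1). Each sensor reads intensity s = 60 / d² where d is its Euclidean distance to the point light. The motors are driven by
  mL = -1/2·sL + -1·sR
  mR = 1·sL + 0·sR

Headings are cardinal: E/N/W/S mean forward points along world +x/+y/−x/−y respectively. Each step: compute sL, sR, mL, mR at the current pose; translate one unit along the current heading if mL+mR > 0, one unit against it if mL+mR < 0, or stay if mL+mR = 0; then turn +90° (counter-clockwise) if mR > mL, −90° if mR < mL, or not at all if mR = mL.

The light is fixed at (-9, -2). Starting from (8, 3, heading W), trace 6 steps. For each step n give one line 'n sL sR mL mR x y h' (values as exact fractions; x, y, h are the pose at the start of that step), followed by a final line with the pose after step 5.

n=0: pose=(8,3,W); sL=15/53, sR=15/58; mL=-615/1537, mR=15/53; mL+mR=-180/1537 → advance -1; mR−mL=1050/1537 → turn +1·90°
n=1: pose=(9,3,S); sL=12/73, sR=60/293; mL=-6138/21389, mR=12/73; mL+mR=-2622/21389 → advance -1; mR−mL=9654/21389 → turn +1·90°
n=2: pose=(9,4,E); sL=6/49, sR=30/233; mL=-2169/11417, mR=6/49; mL+mR=-771/11417 → advance -1; mR−mL=3567/11417 → turn +1·90°
n=3: pose=(8,4,N); sL=60/337, sR=4/27; mL=-2158/9099, mR=60/337; mL+mR=-538/9099 → advance -1; mR−mL=3778/9099 → turn +1·90°
n=4: pose=(8,3,W); sL=15/53, sR=15/58; mL=-615/1537, mR=15/53; mL+mR=-180/1537 → advance -1; mR−mL=1050/1537 → turn +1·90°
n=5: pose=(9,3,S); sL=12/73, sR=60/293; mL=-6138/21389, mR=12/73; mL+mR=-2622/21389 → advance -1; mR−mL=9654/21389 → turn +1·90°

0 15/53 15/58 -615/1537 15/53 8 3 W
1 12/73 60/293 -6138/21389 12/73 9 3 S
2 6/49 30/233 -2169/11417 6/49 9 4 E
3 60/337 4/27 -2158/9099 60/337 8 4 N
4 15/53 15/58 -615/1537 15/53 8 3 W
5 12/73 60/293 -6138/21389 12/73 9 3 S
final 9 4 E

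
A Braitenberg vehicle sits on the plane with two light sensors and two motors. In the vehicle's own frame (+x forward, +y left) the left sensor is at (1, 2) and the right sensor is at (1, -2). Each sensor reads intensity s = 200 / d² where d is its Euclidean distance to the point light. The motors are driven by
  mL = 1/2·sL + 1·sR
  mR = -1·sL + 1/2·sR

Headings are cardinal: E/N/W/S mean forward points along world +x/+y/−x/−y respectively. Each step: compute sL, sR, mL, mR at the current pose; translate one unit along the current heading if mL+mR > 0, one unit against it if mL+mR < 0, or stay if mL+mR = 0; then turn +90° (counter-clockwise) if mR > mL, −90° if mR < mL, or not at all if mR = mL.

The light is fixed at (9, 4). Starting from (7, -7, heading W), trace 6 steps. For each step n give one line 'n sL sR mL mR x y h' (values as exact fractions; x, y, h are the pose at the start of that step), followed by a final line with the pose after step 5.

n=0: pose=(7,-7,W); sL=100/89, sR=20/9; mL=2230/801, mR=-10/801; mL+mR=740/267 → advance +1; mR−mL=-2240/801 → turn -1·90°
n=1: pose=(6,-7,N); sL=8/5, sR=200/101; mL=1404/505, mR=-308/505; mL+mR=1096/505 → advance +1; mR−mL=-1712/505 → turn -1·90°
n=2: pose=(6,-6,E); sL=50/17, sR=50/37; mL=1775/629, mR=-1425/629; mL+mR=350/629 → advance +1; mR−mL=-3200/629 → turn -1·90°
n=3: pose=(7,-6,S); sL=200/121, sR=200/137; mL=37900/16577, mR=-15300/16577; mL+mR=22600/16577 → advance +1; mR−mL=-53200/16577 → turn -1·90°
n=4: pose=(7,-7,W); sL=100/89, sR=20/9; mL=2230/801, mR=-10/801; mL+mR=740/267 → advance +1; mR−mL=-2240/801 → turn -1·90°
n=5: pose=(6,-7,N); sL=8/5, sR=200/101; mL=1404/505, mR=-308/505; mL+mR=1096/505 → advance +1; mR−mL=-1712/505 → turn -1·90°

0 100/89 20/9 2230/801 -10/801 7 -7 W
1 8/5 200/101 1404/505 -308/505 6 -7 N
2 50/17 50/37 1775/629 -1425/629 6 -6 E
3 200/121 200/137 37900/16577 -15300/16577 7 -6 S
4 100/89 20/9 2230/801 -10/801 7 -7 W
5 8/5 200/101 1404/505 -308/505 6 -7 N
final 6 -6 E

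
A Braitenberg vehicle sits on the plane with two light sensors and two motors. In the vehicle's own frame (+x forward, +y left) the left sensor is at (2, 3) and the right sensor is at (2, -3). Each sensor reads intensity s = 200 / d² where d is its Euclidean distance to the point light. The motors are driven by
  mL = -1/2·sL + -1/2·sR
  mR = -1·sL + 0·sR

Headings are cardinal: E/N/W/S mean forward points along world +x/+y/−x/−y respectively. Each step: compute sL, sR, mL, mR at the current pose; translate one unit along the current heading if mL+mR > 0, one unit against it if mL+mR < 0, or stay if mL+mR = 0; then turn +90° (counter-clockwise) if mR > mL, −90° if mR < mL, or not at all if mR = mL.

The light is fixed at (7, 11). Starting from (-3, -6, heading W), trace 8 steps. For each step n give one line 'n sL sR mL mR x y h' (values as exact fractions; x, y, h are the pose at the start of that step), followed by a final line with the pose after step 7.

0 25/68 10/17 -65/136 -25/68 -3 -6 W
1 200/397 40/101 -18040/40097 -200/397 -2 -6 S
2 100/241 20/29 -3860/6989 -100/241 -2 -5 W
3 200/349 40/89 -15880/31061 -200/349 -1 -5 S
4 25/53 50/61 -4175/6466 -25/53 -1 -4 W
5 40/61 200/389 -13880/23729 -40/61 0 -4 S
6 20/37 100/101 -2860/3737 -20/37 0 -3 W
7 40/53 200/337 -12040/17861 -40/53 1 -3 S
final 1 -2 W

n=0: pose=(-3,-6,W); sL=25/68, sR=10/17; mL=-65/136, mR=-25/68; mL+mR=-115/136 → advance -1; mR−mL=15/136 → turn +1·90°
n=1: pose=(-2,-6,S); sL=200/397, sR=40/101; mL=-18040/40097, mR=-200/397; mL+mR=-38240/40097 → advance -1; mR−mL=-2160/40097 → turn -1·90°
n=2: pose=(-2,-5,W); sL=100/241, sR=20/29; mL=-3860/6989, mR=-100/241; mL+mR=-6760/6989 → advance -1; mR−mL=960/6989 → turn +1·90°
n=3: pose=(-1,-5,S); sL=200/349, sR=40/89; mL=-15880/31061, mR=-200/349; mL+mR=-33680/31061 → advance -1; mR−mL=-1920/31061 → turn -1·90°
n=4: pose=(-1,-4,W); sL=25/53, sR=50/61; mL=-4175/6466, mR=-25/53; mL+mR=-7225/6466 → advance -1; mR−mL=1125/6466 → turn +1·90°
n=5: pose=(0,-4,S); sL=40/61, sR=200/389; mL=-13880/23729, mR=-40/61; mL+mR=-29440/23729 → advance -1; mR−mL=-1680/23729 → turn -1·90°
n=6: pose=(0,-3,W); sL=20/37, sR=100/101; mL=-2860/3737, mR=-20/37; mL+mR=-4880/3737 → advance -1; mR−mL=840/3737 → turn +1·90°
n=7: pose=(1,-3,S); sL=40/53, sR=200/337; mL=-12040/17861, mR=-40/53; mL+mR=-25520/17861 → advance -1; mR−mL=-1440/17861 → turn -1·90°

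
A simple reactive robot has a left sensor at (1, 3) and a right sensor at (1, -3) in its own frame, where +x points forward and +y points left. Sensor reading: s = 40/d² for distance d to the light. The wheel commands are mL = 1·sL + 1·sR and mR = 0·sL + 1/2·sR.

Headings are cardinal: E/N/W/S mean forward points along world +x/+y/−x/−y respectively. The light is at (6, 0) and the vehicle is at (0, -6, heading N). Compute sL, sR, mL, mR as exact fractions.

20/53 20/17 1400/901 10/17

left sensor world pos  = (-3, -5); dL² = 106
right sensor world pos = (3, -5); dR² = 34
sL = 40/106 = 20/53
sR = 40/34 = 20/17
mL = 1·sL + 1·sR = 1400/901
mR = 0·sL + 1/2·sR = 10/17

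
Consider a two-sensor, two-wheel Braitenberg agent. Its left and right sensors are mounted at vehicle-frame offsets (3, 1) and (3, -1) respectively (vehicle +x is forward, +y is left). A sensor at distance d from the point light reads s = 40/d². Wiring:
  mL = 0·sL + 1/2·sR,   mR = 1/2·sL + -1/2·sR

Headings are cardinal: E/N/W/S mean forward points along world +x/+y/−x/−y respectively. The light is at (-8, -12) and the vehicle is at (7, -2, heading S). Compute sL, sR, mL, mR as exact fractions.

8/61 8/49 4/49 -48/2989

left sensor world pos  = (8, -5); dL² = 305
right sensor world pos = (6, -5); dR² = 245
sL = 40/305 = 8/61
sR = 40/245 = 8/49
mL = 0·sL + 1/2·sR = 4/49
mR = 1/2·sL + -1/2·sR = -48/2989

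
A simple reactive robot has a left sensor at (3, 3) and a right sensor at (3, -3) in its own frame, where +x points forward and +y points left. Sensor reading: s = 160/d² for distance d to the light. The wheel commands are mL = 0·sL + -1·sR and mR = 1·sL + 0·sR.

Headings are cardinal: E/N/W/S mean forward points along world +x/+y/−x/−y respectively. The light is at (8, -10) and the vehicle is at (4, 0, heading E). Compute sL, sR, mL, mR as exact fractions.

left sensor world pos  = (7, 3); dL² = 170
right sensor world pos = (7, -3); dR² = 50
sL = 160/170 = 16/17
sR = 160/50 = 16/5
mL = 0·sL + -1·sR = -16/5
mR = 1·sL + 0·sR = 16/17

16/17 16/5 -16/5 16/17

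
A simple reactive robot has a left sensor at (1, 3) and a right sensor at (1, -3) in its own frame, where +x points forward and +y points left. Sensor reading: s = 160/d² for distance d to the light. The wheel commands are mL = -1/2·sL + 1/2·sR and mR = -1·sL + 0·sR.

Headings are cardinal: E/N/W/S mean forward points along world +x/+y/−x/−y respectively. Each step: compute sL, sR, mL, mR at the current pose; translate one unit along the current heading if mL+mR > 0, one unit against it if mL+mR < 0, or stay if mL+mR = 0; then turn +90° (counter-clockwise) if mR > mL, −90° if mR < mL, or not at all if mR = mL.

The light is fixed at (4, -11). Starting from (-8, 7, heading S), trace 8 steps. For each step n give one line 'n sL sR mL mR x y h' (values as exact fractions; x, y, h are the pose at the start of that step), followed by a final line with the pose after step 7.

0 16/37 80/257 -576/9509 -16/37 -8 7 S
1 32/85 160/653 -3648/55505 -32/85 -8 8 W
2 40/149 10/29 165/4321 -40/149 -7 8 N
3 160/541 32/65 3456/35165 -160/541 -7 7 E
4 16/37 80/257 -576/9509 -16/37 -8 7 S
5 32/85 160/653 -3648/55505 -32/85 -8 8 W
6 40/149 10/29 165/4321 -40/149 -7 8 N
7 160/541 32/65 3456/35165 -160/541 -7 7 E
final -8 7 S

n=0: pose=(-8,7,S); sL=16/37, sR=80/257; mL=-576/9509, mR=-16/37; mL+mR=-4688/9509 → advance -1; mR−mL=-3536/9509 → turn -1·90°
n=1: pose=(-8,8,W); sL=32/85, sR=160/653; mL=-3648/55505, mR=-32/85; mL+mR=-24544/55505 → advance -1; mR−mL=-17248/55505 → turn -1·90°
n=2: pose=(-7,8,N); sL=40/149, sR=10/29; mL=165/4321, mR=-40/149; mL+mR=-995/4321 → advance -1; mR−mL=-1325/4321 → turn -1·90°
n=3: pose=(-7,7,E); sL=160/541, sR=32/65; mL=3456/35165, mR=-160/541; mL+mR=-6944/35165 → advance -1; mR−mL=-13856/35165 → turn -1·90°
n=4: pose=(-8,7,S); sL=16/37, sR=80/257; mL=-576/9509, mR=-16/37; mL+mR=-4688/9509 → advance -1; mR−mL=-3536/9509 → turn -1·90°
n=5: pose=(-8,8,W); sL=32/85, sR=160/653; mL=-3648/55505, mR=-32/85; mL+mR=-24544/55505 → advance -1; mR−mL=-17248/55505 → turn -1·90°
n=6: pose=(-7,8,N); sL=40/149, sR=10/29; mL=165/4321, mR=-40/149; mL+mR=-995/4321 → advance -1; mR−mL=-1325/4321 → turn -1·90°
n=7: pose=(-7,7,E); sL=160/541, sR=32/65; mL=3456/35165, mR=-160/541; mL+mR=-6944/35165 → advance -1; mR−mL=-13856/35165 → turn -1·90°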